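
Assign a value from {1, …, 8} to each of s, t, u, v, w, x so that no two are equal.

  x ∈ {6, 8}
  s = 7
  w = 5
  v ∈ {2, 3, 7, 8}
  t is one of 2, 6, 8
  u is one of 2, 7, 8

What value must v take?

s has just one choice, so s = 7. Strike 7 from u, v.
That leaves w = 5.
The 4 still-open variables together cover exactly {2, 3, 6, 8} — 4 values for 4 variables — and 3 appears only in v's list, so v = 3.

3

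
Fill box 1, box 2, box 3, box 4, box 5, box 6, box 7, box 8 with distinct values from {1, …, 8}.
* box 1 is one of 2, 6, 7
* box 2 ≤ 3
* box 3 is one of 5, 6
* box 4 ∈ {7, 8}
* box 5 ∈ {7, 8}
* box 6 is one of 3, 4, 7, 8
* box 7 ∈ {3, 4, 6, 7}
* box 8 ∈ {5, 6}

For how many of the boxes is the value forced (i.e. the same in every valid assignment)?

Among the 8 variables, 1 fits only box 2 (and all 8 values in {1, 2, 3, 4, 5, 6, 7, 8} must be used), so box 2 = 1.
The 7 still-open variables draw from only 7 values {2, 3, 4, 5, 6, 7, 8}, so each is used; only box 1 can be 2, hence box 1 = 2.
box 3 and box 8 between them cover only {5, 6} — a naked pair. Remove those values from box 7.
The 2 variables box 4 and box 5 are confined to {7, 8}, which locks those values in; drop them from box 6, box 7.
Determined: box 1=2, box 2=1. The other boxes each still have more than one consistent value. That makes 2.

2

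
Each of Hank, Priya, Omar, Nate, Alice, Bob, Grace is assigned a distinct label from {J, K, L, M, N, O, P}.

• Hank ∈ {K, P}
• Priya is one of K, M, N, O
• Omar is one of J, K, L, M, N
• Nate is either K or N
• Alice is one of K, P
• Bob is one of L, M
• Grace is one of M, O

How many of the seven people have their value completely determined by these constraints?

3

Among the 7 variables, J fits only Omar (and all 7 values in {J, K, L, M, N, O, P} must be used), so Omar = J.
Among the 6 still-open variables, L fits only Bob (and all 6 values in {K, L, M, N, O, P} must be used), so Bob = L.
The 2 variables Hank and Alice are confined to {K, P}, which locks those values in; drop them from Priya, Nate.
Nate's domain is down to {N}, so Nate = N. Remove N from Priya.
Determined: Omar=J, Nate=N, Bob=L. The other people each still have more than one consistent value. That makes 3.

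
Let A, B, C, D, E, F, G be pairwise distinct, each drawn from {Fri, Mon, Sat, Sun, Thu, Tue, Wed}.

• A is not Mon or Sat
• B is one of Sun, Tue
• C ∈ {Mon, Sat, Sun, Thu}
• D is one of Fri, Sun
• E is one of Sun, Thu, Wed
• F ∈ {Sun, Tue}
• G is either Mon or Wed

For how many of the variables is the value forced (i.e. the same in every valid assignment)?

3

Among the 7 variables, Sat fits only C (and all 7 values in {Fri, Mon, Sat, Sun, Thu, Tue, Wed} must be used), so C = Sat.
Among the 6 still-open variables, Mon fits only G (and all 6 values in {Fri, Mon, Sun, Thu, Tue, Wed} must be used), so G = Mon.
B and F share exactly the 2 values {Sun, Tue}; by pigeonhole those values go to them, so strike Sun, Tue from A, D, E.
That leaves D = Fri. Strike Fri from A.
Determined: C=Sat, D=Fri, G=Mon. The other variables each still have more than one consistent value. That makes 3.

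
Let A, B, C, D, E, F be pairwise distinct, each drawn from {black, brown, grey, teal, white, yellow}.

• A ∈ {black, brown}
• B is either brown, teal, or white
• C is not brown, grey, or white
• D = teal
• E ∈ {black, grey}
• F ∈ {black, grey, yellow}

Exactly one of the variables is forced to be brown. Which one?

A

D must be teal (only option left). Remove teal from B, C.
The 5 still-open variables draw from only 5 values {black, brown, grey, white, yellow}, so each is used; only B can be white, hence B = white.
The 4 still-open variables together cover exactly {black, brown, grey, yellow} — 4 values for 4 variables — and brown appears only in A's list, so A = brown.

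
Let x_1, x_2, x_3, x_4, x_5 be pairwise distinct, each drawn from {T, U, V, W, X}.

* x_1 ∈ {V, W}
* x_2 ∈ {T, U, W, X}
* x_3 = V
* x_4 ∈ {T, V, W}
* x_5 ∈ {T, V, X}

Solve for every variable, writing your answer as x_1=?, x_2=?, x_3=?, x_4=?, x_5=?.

x_3 has just one choice, so x_3 = V. Remove V from x_1, x_4, x_5.
x_1 has just one choice, so x_1 = W. Eliminate W elsewhere: x_2, x_4.
x_4 has just one choice, so x_4 = T. Remove T from x_2, x_5.
x_5 must be X (only option left). Remove X from x_2.
That leaves x_2 = U.

x_1=W, x_2=U, x_3=V, x_4=T, x_5=X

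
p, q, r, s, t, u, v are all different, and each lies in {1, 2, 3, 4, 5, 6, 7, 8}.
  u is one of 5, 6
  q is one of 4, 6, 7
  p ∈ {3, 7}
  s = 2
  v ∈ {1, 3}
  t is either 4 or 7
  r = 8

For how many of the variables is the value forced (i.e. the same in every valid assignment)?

r must be 8 (only option left).
That leaves s = 2.
Determined: r=8, s=2. The other variables each still have more than one consistent value. That makes 2.

2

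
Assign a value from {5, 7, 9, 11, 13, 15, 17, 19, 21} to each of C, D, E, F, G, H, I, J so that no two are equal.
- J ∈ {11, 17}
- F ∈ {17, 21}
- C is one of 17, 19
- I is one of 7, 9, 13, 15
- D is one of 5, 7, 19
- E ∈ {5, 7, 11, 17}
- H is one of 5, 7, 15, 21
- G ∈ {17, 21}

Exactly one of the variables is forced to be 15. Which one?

H

F and G between them cover only {17, 21} — a naked pair. Remove those values from C, E, H, J.
C's domain is down to {19}, so C = 19. Eliminate 19 elsewhere: D.
That leaves J = 11. So E can't be 11.
The 2 variables D and E are confined to {5, 7}, which locks those values in; drop them from H, I.
So 15 goes to H.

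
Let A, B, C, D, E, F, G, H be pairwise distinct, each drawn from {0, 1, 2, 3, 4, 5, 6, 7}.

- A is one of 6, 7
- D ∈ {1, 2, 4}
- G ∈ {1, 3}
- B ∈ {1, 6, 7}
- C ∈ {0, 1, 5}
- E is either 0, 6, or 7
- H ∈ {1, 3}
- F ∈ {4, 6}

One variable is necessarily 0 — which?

E

The 8 variables draw from only 8 values {0, 1, 2, 3, 4, 5, 6, 7}, so each is used; only D can be 2, hence D = 2.
The 7 still-open variables draw from only 7 values {0, 1, 3, 4, 5, 6, 7}, so each is used; only F can be 4, hence F = 4.
Among the 6 still-open variables, 5 fits only C (and all 6 values in {0, 1, 3, 5, 6, 7} must be used), so C = 5.
The 5 still-open variables draw from only 5 values {0, 1, 3, 6, 7}, so each is used; only E can be 0, hence E = 0.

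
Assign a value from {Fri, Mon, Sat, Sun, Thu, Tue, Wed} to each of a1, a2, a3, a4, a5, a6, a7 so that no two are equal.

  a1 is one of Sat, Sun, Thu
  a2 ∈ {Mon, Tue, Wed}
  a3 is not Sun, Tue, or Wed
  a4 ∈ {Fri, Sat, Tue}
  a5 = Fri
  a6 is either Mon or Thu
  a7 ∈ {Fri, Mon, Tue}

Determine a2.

a5 has just one choice, so a5 = Fri. So a3, a4, a7 can't be Fri.
The 6 still-open variables together cover exactly {Mon, Sat, Sun, Thu, Tue, Wed} — 6 values for 6 variables — and Sun appears only in a1's list, so a1 = Sun.
Among the 5 still-open variables, Wed fits only a2 (and all 5 values in {Mon, Sat, Thu, Tue, Wed} must be used), so a2 = Wed.

Wed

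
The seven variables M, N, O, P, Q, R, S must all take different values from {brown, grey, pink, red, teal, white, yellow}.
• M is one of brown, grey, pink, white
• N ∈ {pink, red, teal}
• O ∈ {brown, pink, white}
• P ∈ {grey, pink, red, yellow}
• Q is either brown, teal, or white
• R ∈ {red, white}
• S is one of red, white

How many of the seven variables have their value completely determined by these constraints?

The 7 variables draw from only 7 values {brown, grey, pink, red, teal, white, yellow}, so each is used; only P can be yellow, hence P = yellow.
The 6 still-open variables together cover exactly {brown, grey, pink, red, teal, white} — 6 values for 6 variables — and grey appears only in M's list, so M = grey.
R and S between them cover only {red, white} — a naked pair. Remove those values from N, O, Q.
Determined: M=grey, P=yellow. The other variables each still have more than one consistent value. That makes 2.

2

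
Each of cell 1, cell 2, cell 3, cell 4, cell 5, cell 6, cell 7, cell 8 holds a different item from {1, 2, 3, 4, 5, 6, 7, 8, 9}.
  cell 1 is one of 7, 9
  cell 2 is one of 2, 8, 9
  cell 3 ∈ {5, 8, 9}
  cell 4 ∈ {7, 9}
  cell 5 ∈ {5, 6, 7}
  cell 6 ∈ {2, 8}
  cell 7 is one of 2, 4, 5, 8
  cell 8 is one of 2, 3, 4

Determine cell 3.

5

The 8 variables draw from only 8 values {2, 3, 4, 5, 6, 7, 8, 9}, so each is used; only cell 8 can be 3, hence cell 8 = 3.
Among the 7 still-open variables, 4 fits only cell 7 (and all 7 values in {2, 4, 5, 6, 7, 8, 9} must be used), so cell 7 = 4.
The 6 still-open variables together cover exactly {2, 5, 6, 7, 8, 9} — 6 values for 6 variables — and 6 appears only in cell 5's list, so cell 5 = 6.
Among the 5 still-open variables, 5 fits only cell 3 (and all 5 values in {2, 5, 7, 8, 9} must be used), so cell 3 = 5.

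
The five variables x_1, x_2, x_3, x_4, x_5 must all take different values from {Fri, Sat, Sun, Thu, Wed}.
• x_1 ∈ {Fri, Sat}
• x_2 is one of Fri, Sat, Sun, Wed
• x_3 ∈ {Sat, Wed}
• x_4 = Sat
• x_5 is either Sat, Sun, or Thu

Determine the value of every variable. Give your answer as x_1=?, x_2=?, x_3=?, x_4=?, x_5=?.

x_4's domain is down to {Sat}, so x_4 = Sat. Eliminate Sat elsewhere: x_1, x_2, x_3, x_5.
x_1's domain is down to {Fri}, so x_1 = Fri. Remove Fri from x_2.
x_3 must be Wed (only option left). Remove Wed from x_2.
x_2 must be Sun (only option left). So x_5 can't be Sun.
That leaves x_5 = Thu.

x_1=Fri, x_2=Sun, x_3=Wed, x_4=Sat, x_5=Thu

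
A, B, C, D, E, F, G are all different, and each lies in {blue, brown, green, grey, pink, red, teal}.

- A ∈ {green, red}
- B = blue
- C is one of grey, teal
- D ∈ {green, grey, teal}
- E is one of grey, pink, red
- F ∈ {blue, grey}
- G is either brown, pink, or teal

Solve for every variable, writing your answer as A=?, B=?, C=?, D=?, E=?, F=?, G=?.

A=red, B=blue, C=teal, D=green, E=pink, F=grey, G=brown

B has just one choice, so B = blue. Strike blue from F.
F has just one choice, so F = grey. Strike grey from C, D, E.
C has just one choice, so C = teal. So D, G can't be teal.
That leaves D = green. Strike green from A.
A's domain is down to {red}, so A = red. So E can't be red.
E has just one choice, so E = pink. Remove pink from G.
G has just one choice, so G = brown.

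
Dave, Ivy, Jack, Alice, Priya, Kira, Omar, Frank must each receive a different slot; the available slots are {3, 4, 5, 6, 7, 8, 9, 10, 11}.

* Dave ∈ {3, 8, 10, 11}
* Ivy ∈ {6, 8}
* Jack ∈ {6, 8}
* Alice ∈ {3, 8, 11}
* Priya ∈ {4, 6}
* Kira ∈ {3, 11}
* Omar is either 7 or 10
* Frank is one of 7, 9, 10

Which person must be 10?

Among the 8 variables, 4 fits only Priya (and all 8 values in {3, 4, 6, 7, 8, 9, 10, 11} must be used), so Priya = 4.
The 7 still-open variables draw from only 7 values {3, 6, 7, 8, 9, 10, 11}, so each is used; only Frank can be 9, hence Frank = 9.
Among the 6 still-open variables, 7 fits only Omar (and all 6 values in {3, 6, 7, 8, 10, 11} must be used), so Omar = 7.
The 5 still-open variables draw from only 5 values {3, 6, 8, 10, 11}, so each is used; only Dave can be 10, hence Dave = 10.

Dave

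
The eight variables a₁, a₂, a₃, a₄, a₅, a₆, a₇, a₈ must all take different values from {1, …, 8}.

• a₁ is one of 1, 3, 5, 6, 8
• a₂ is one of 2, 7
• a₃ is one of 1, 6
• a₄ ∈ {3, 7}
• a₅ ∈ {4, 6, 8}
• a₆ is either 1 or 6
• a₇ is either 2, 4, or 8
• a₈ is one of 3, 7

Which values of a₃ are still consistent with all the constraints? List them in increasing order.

1, 6

The 8 variables together cover exactly {1, 2, 3, 4, 5, 6, 7, 8} — 8 values for 8 variables — and 5 appears only in a₁'s list, so a₁ = 5.
a₃ and a₆ between them cover only {1, 6} — a naked pair. Remove those values from a₅.
a₄ and a₈ between them cover only {3, 7} — a naked pair. Remove those values from a₂.
a₂'s domain is down to {2}, so a₂ = 2. Remove 2 from a₇.
No further eliminations apply; a₃ can still be any of 1, 6.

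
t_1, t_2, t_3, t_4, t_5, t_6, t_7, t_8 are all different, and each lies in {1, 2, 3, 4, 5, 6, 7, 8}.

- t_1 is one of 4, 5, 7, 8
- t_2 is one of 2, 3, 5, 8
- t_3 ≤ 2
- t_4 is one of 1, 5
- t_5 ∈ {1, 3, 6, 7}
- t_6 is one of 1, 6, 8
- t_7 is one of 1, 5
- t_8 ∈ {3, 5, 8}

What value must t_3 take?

Among the 8 variables, 4 fits only t_1 (and all 8 values in {1, 2, 3, 4, 5, 6, 7, 8} must be used), so t_1 = 4.
The 7 still-open variables draw from only 7 values {1, 2, 3, 5, 6, 7, 8}, so each is used; only t_5 can be 7, hence t_5 = 7.
The 6 still-open variables together cover exactly {1, 2, 3, 5, 6, 8} — 6 values for 6 variables — and 6 appears only in t_6's list, so t_6 = 6.
The 2 variables t_4 and t_7 are confined to {1, 5}, which locks those values in; drop them from t_2, t_3, t_8.
So t_3 = 2.

2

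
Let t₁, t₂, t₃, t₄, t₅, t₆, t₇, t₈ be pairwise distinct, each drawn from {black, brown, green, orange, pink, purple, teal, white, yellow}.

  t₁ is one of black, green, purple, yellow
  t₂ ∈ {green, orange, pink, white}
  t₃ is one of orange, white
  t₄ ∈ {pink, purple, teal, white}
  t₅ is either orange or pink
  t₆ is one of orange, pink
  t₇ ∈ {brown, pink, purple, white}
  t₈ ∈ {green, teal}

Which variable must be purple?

t₅ and t₆ share exactly the 2 values {orange, pink}; by pigeonhole those values go to them, so strike orange, pink from t₂, t₃, t₄, t₇.
That leaves t₃ = white. Strike white from t₂, t₄, t₇.
t₂'s domain is down to {green}, so t₂ = green. Remove green from t₁, t₈.
t₈'s domain is down to {teal}, so t₈ = teal. Strike teal from t₄.
So purple goes to t₄.

t₄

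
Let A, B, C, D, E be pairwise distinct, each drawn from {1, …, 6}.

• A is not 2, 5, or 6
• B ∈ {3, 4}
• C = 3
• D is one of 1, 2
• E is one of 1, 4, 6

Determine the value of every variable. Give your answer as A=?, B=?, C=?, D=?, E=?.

C has just one choice, so C = 3. Remove 3 from A, B.
B's domain is down to {4}, so B = 4. Remove 4 from A, E.
A's domain is down to {1}, so A = 1. Eliminate 1 elsewhere: D, E.
D's domain is down to {2}, so D = 2.
E must be 6 (only option left).

A=1, B=4, C=3, D=2, E=6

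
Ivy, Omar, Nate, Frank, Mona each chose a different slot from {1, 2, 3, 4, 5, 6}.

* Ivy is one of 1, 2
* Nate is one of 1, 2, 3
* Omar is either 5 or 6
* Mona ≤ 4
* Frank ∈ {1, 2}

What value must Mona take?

Ivy and Frank share exactly the 2 values {1, 2}; by pigeonhole those values go to them, so strike 1, 2 from Nate, Mona.
Nate's domain is down to {3}, so Nate = 3. Remove 3 from Mona.
So Mona = 4.

4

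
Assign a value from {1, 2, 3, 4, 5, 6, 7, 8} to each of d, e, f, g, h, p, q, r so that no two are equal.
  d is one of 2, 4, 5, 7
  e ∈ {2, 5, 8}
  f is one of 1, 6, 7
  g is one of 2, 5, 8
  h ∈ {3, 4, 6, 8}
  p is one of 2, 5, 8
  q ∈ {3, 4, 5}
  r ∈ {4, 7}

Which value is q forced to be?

3

Among the 8 variables, 1 fits only f (and all 8 values in {1, 2, 3, 4, 5, 6, 7, 8} must be used), so f = 1.
The 7 still-open variables draw from only 7 values {2, 3, 4, 5, 6, 7, 8}, so each is used; only h can be 6, hence h = 6.
Among the 6 still-open variables, 3 fits only q (and all 6 values in {2, 3, 4, 5, 7, 8} must be used), so q = 3.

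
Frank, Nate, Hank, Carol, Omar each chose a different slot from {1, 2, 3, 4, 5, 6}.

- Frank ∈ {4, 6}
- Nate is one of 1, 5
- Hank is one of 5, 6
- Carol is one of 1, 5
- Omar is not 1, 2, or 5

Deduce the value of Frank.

4

The 5 variables draw from only 5 values {1, 3, 4, 5, 6}, so each is used; only Omar can be 3, hence Omar = 3.
The 4 still-open variables draw from only 4 values {1, 4, 5, 6}, so each is used; only Frank can be 4, hence Frank = 4.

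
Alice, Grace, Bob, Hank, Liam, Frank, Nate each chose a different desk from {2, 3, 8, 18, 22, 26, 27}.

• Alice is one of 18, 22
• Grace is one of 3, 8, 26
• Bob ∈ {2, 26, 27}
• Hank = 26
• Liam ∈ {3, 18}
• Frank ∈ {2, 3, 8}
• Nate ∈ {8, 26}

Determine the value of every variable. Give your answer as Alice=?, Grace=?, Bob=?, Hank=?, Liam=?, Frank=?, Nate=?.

Hank's domain is down to {26}, so Hank = 26. Remove 26 from Grace, Bob, Nate.
Nate has just one choice, so Nate = 8. So Grace, Frank can't be 8.
Grace must be 3 (only option left). Eliminate 3 elsewhere: Liam, Frank.
Liam's domain is down to {18}, so Liam = 18. Eliminate 18 elsewhere: Alice.
Frank must be 2 (only option left). So Bob can't be 2.
That leaves Alice = 22.
Bob must be 27 (only option left).

Alice=22, Grace=3, Bob=27, Hank=26, Liam=18, Frank=2, Nate=8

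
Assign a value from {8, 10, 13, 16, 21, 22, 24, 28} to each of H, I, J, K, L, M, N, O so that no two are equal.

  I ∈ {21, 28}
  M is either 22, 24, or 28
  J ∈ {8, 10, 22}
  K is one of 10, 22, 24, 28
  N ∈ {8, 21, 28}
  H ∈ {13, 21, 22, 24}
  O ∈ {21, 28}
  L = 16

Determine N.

L has just one choice, so L = 16.
The 7 still-open variables together cover exactly {8, 10, 13, 21, 22, 24, 28} — 7 values for 7 variables — and 13 appears only in H's list, so H = 13.
I and O share exactly the 2 values {21, 28}; by pigeonhole those values go to them, so strike 21, 28 from K, M, N.
So N = 8.

8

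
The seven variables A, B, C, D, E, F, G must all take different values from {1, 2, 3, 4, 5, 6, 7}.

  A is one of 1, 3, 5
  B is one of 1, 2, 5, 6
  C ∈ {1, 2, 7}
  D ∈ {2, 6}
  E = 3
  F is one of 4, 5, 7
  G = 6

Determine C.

7

E must be 3 (only option left). Eliminate 3 elsewhere: A.
G has just one choice, so G = 6. Remove 6 from B, D.
D's domain is down to {2}, so D = 2. Strike 2 from B, C.
The 4 still-open variables together cover exactly {1, 4, 5, 7} — 4 values for 4 variables — and 4 appears only in F's list, so F = 4.
Among the 3 still-open variables, 7 fits only C (and all 3 values in {1, 5, 7} must be used), so C = 7.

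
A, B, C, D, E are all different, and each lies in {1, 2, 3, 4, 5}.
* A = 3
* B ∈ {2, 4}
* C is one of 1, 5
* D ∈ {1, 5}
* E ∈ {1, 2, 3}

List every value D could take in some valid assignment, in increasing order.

A has just one choice, so A = 3. So E can't be 3.
The 4 still-open variables together cover exactly {1, 2, 4, 5} — 4 values for 4 variables — and 4 appears only in B's list, so B = 4.
The 3 still-open variables together cover exactly {1, 2, 5} — 3 values for 3 variables — and 2 appears only in E's list, so E = 2.
No further eliminations apply; D can still be any of 1, 5.

1, 5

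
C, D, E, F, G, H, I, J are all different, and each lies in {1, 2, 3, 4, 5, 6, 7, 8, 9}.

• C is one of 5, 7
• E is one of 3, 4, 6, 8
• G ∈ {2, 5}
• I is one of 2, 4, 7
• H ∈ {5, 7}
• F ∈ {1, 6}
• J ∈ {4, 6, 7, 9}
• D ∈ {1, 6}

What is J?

9

C and H between them cover only {5, 7} — a naked pair. Remove those values from G, I, J.
G has just one choice, so G = 2. Strike 2 from I.
I must be 4 (only option left). Remove 4 from E, J.
D and F share exactly the 2 values {1, 6}; by pigeonhole those values go to them, so strike 1, 6 from E, J.
So J = 9.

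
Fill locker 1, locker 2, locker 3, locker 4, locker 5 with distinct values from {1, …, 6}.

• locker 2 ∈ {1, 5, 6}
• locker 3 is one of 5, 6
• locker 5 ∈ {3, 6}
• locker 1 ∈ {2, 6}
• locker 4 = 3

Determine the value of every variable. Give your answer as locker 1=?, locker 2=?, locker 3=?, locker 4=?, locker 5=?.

locker 4's domain is down to {3}, so locker 4 = 3. So locker 5 can't be 3.
locker 5's domain is down to {6}, so locker 5 = 6. Remove 6 from locker 1, locker 2, locker 3.
That leaves locker 1 = 2.
locker 3 must be 5 (only option left). So locker 2 can't be 5.
locker 2's domain is down to {1}, so locker 2 = 1.

locker 1=2, locker 2=1, locker 3=5, locker 4=3, locker 5=6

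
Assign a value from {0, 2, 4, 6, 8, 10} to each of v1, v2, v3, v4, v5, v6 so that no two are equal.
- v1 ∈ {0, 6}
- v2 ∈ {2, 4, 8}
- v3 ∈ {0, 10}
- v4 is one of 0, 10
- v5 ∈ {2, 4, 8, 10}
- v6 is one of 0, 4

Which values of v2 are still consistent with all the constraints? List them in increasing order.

2, 8

The 6 variables together cover exactly {0, 2, 4, 6, 8, 10} — 6 values for 6 variables — and 6 appears only in v1's list, so v1 = 6.
v3 and v4 between them cover only {0, 10} — a naked pair. Remove those values from v5, v6.
v6's domain is down to {4}, so v6 = 4. Eliminate 4 elsewhere: v2, v5.
No further eliminations apply; v2 can still be any of 2, 8.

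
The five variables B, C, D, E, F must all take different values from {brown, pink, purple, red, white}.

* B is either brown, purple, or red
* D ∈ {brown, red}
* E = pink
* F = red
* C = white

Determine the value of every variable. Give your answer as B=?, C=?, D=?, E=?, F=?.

C has just one choice, so C = white.
E's domain is down to {pink}, so E = pink.
F's domain is down to {red}, so F = red. So B, D can't be red.
D has just one choice, so D = brown. So B can't be brown.
That leaves B = purple.

B=purple, C=white, D=brown, E=pink, F=red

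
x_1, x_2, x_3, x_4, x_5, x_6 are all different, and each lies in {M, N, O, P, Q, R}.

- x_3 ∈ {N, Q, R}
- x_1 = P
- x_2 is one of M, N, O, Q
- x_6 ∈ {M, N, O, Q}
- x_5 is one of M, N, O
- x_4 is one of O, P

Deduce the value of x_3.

x_1 must be P (only option left). So x_4 can't be P.
x_4 must be O (only option left). Eliminate O elsewhere: x_2, x_5, x_6.
The 4 still-open variables together cover exactly {M, N, Q, R} — 4 values for 4 variables — and R appears only in x_3's list, so x_3 = R.

R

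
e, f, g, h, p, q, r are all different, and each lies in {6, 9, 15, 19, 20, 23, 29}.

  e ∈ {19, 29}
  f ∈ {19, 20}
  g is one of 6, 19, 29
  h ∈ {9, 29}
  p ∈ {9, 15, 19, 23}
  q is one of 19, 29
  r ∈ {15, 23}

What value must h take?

9

Among the 7 variables, 6 fits only g (and all 7 values in {6, 9, 15, 19, 20, 23, 29} must be used), so g = 6.
The 6 still-open variables draw from only 6 values {9, 15, 19, 20, 23, 29}, so each is used; only f can be 20, hence f = 20.
e and q share exactly the 2 values {19, 29}; by pigeonhole those values go to them, so strike 19, 29 from h, p.
So h = 9.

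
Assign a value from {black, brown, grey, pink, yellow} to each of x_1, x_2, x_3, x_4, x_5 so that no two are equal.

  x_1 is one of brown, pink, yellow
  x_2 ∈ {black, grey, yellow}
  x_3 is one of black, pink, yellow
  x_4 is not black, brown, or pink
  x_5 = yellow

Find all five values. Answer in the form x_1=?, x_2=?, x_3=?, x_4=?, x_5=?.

x_1=brown, x_2=black, x_3=pink, x_4=grey, x_5=yellow

x_5 must be yellow (only option left). Strike yellow from x_1, x_2, x_3, x_4.
That leaves x_4 = grey. Eliminate grey elsewhere: x_2.
x_2 must be black (only option left). Remove black from x_3.
x_3 has just one choice, so x_3 = pink. Strike pink from x_1.
That leaves x_1 = brown.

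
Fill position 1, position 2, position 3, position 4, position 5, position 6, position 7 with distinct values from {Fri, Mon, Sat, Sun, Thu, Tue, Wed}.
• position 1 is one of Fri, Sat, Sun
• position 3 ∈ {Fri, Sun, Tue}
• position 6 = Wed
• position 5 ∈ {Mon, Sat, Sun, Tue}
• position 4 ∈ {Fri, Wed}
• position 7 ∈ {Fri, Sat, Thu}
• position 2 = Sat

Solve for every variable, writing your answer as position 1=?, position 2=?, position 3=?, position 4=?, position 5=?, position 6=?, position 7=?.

position 2 must be Sat (only option left). Remove Sat from position 1, position 5, position 7.
position 6 has just one choice, so position 6 = Wed. Eliminate Wed elsewhere: position 4.
That leaves position 4 = Fri. Strike Fri from position 1, position 3, position 7.
position 7's domain is down to {Thu}, so position 7 = Thu.
position 1 has just one choice, so position 1 = Sun. Remove Sun from position 3, position 5.
position 3 must be Tue (only option left). Remove Tue from position 5.
position 5 must be Mon (only option left).

position 1=Sun, position 2=Sat, position 3=Tue, position 4=Fri, position 5=Mon, position 6=Wed, position 7=Thu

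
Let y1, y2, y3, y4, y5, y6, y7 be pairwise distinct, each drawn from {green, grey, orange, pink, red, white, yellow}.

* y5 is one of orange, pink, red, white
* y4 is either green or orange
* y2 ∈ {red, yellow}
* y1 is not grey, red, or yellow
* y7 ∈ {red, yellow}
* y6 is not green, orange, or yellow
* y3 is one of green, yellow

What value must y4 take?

The 7 variables draw from only 7 values {green, grey, orange, pink, red, white, yellow}, so each is used; only y6 can be grey, hence y6 = grey.
y2 and y7 share exactly the 2 values {red, yellow}; by pigeonhole those values go to them, so strike red, yellow from y3, y5.
y3 has just one choice, so y3 = green. Strike green from y1, y4.
So y4 = orange.

orange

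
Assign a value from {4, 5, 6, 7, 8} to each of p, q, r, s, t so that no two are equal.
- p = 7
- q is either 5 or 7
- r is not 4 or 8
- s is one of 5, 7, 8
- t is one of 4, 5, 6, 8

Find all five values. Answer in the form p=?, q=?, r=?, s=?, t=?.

p's domain is down to {7}, so p = 7. Remove 7 from q, r, s.
That leaves q = 5. Remove 5 from r, s, t.
That leaves r = 6. So t can't be 6.
s must be 8 (only option left). Remove 8 from t.
That leaves t = 4.

p=7, q=5, r=6, s=8, t=4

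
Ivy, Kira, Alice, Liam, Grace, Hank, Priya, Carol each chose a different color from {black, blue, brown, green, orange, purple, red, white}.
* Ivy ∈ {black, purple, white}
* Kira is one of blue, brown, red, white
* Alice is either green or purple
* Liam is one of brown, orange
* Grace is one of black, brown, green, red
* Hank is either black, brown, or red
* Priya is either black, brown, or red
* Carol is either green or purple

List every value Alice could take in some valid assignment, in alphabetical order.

green, purple

Among the 8 variables, blue fits only Kira (and all 8 values in {black, blue, brown, green, orange, purple, red, white} must be used), so Kira = blue.
The 7 still-open variables draw from only 7 values {black, brown, green, orange, purple, red, white}, so each is used; only Liam can be orange, hence Liam = orange.
The 6 still-open variables draw from only 6 values {black, brown, green, purple, red, white}, so each is used; only Ivy can be white, hence Ivy = white.
Alice and Carol between them cover only {green, purple} — a naked pair. Remove those values from Grace.
No further eliminations apply; Alice can still be any of green, purple.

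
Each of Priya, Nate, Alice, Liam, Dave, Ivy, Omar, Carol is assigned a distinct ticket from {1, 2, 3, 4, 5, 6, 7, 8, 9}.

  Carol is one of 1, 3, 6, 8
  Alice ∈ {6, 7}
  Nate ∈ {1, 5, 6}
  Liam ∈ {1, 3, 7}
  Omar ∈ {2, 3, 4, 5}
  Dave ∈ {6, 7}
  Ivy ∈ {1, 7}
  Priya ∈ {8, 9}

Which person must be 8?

The 2 variables Alice and Dave are confined to {6, 7}, which locks those values in; drop them from Nate, Liam, Ivy, Carol.
Ivy has just one choice, so Ivy = 1. Remove 1 from Nate, Liam, Carol.
Nate has just one choice, so Nate = 5. Strike 5 from Omar.
Liam has just one choice, so Liam = 3. Strike 3 from Omar, Carol.
So 8 goes to Carol.

Carol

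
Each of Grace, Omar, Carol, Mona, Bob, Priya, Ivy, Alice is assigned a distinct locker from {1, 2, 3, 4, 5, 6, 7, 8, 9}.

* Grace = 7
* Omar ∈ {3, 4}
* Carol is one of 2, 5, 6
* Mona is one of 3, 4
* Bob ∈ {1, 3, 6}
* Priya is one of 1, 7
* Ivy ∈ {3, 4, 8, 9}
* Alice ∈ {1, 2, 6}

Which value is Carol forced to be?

5

Grace has just one choice, so Grace = 7. Eliminate 7 elsewhere: Priya.
Priya's domain is down to {1}, so Priya = 1. Remove 1 from Bob, Alice.
The 2 variables Omar and Mona are confined to {3, 4}, which locks those values in; drop them from Bob, Ivy.
Bob's domain is down to {6}, so Bob = 6. Strike 6 from Carol, Alice.
Alice must be 2 (only option left). Strike 2 from Carol.
So Carol = 5.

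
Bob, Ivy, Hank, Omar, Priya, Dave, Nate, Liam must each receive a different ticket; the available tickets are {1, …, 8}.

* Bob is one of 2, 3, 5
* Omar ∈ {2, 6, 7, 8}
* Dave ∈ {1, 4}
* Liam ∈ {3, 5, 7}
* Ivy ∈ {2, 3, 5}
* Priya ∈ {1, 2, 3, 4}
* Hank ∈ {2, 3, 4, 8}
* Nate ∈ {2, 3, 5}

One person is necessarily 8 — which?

The 8 variables together cover exactly {1, 2, 3, 4, 5, 6, 7, 8} — 8 values for 8 variables — and 6 appears only in Omar's list, so Omar = 6.
The 7 still-open variables together cover exactly {1, 2, 3, 4, 5, 7, 8} — 7 values for 7 variables — and 7 appears only in Liam's list, so Liam = 7.
The 6 still-open variables together cover exactly {1, 2, 3, 4, 5, 8} — 6 values for 6 variables — and 8 appears only in Hank's list, so Hank = 8.

Hank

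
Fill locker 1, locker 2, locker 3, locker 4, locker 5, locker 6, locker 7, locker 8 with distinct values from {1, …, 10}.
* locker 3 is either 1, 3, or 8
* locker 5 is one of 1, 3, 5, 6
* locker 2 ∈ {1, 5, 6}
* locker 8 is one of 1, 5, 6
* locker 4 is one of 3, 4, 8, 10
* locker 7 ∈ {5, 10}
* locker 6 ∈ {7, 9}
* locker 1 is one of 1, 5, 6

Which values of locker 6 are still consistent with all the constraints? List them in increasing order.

7, 9

locker 1, locker 2, locker 8 share exactly the 3 values {1, 5, 6}; by pigeonhole those values go to them, so strike 1, 5, 6 from locker 3, locker 5, locker 7.
locker 5 has just one choice, so locker 5 = 3. Strike 3 from locker 3, locker 4.
locker 7 has just one choice, so locker 7 = 10. So locker 4 can't be 10.
locker 3 has just one choice, so locker 3 = 8. So locker 4 can't be 8.
That leaves locker 4 = 4.
No further eliminations apply; locker 6 can still be any of 7, 9.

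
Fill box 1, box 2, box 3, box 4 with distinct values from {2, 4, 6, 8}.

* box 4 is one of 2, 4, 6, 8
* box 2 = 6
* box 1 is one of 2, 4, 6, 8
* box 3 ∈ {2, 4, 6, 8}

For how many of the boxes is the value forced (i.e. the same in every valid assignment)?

box 2's domain is down to {6}, so box 2 = 6. Strike 6 from box 1, box 3, box 4.
Determined: box 2=6. The other boxes each still have more than one consistent value. That makes 1.

1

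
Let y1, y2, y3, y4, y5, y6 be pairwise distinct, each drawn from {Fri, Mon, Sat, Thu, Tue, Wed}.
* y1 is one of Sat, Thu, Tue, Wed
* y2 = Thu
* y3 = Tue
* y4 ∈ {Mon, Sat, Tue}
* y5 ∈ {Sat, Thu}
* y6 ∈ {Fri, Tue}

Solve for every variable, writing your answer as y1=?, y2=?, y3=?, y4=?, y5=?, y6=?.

y2's domain is down to {Thu}, so y2 = Thu. Strike Thu from y1, y5.
y3 must be Tue (only option left). Eliminate Tue elsewhere: y1, y4, y6.
y5 must be Sat (only option left). Strike Sat from y1, y4.
y6's domain is down to {Fri}, so y6 = Fri.
y1's domain is down to {Wed}, so y1 = Wed.
y4's domain is down to {Mon}, so y4 = Mon.

y1=Wed, y2=Thu, y3=Tue, y4=Mon, y5=Sat, y6=Fri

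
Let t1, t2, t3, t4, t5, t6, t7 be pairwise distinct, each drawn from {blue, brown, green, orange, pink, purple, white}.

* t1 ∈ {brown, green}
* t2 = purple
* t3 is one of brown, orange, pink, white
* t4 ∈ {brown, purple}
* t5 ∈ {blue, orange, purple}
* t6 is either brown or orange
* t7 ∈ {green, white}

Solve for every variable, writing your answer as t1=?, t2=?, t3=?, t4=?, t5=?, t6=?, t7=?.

t2 must be purple (only option left). Remove purple from t4, t5.
That leaves t4 = brown. Eliminate brown elsewhere: t1, t3, t6.
t6 must be orange (only option left). Eliminate orange elsewhere: t3, t5.
t1 has just one choice, so t1 = green. So t7 can't be green.
t5's domain is down to {blue}, so t5 = blue.
t7 must be white (only option left). So t3 can't be white.
t3's domain is down to {pink}, so t3 = pink.

t1=green, t2=purple, t3=pink, t4=brown, t5=blue, t6=orange, t7=white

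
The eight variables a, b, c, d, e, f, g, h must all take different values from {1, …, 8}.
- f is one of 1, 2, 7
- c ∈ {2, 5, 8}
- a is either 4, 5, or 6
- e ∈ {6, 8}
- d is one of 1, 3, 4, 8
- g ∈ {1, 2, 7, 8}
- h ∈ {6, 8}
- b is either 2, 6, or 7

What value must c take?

5

The 8 variables draw from only 8 values {1, 2, 3, 4, 5, 6, 7, 8}, so each is used; only d can be 3, hence d = 3.
The 7 still-open variables together cover exactly {1, 2, 4, 5, 6, 7, 8} — 7 values for 7 variables — and 4 appears only in a's list, so a = 4.
The 6 still-open variables together cover exactly {1, 2, 5, 6, 7, 8} — 6 values for 6 variables — and 5 appears only in c's list, so c = 5.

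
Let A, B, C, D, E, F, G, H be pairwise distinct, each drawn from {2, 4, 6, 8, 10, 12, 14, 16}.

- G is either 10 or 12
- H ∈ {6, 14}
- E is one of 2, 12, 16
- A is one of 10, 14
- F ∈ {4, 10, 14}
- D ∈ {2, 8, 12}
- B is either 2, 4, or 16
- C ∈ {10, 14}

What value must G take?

Among the 8 variables, 6 fits only H (and all 8 values in {2, 4, 6, 8, 10, 12, 14, 16} must be used), so H = 6.
The 7 still-open variables together cover exactly {2, 4, 8, 10, 12, 14, 16} — 7 values for 7 variables — and 8 appears only in D's list, so D = 8.
The 2 variables A and C are confined to {10, 14}, which locks those values in; drop them from F, G.
So G = 12.

12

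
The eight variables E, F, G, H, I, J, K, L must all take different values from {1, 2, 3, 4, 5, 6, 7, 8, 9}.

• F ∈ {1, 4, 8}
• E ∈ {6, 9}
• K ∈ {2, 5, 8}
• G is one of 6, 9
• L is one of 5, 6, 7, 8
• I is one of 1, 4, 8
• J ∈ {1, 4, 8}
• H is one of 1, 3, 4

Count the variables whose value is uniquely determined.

1

E and G between them cover only {6, 9} — a naked pair. Remove those values from L.
The 3 variables F, I, J are confined to {1, 4, 8}, which locks those values in; drop them from H, K, L.
That leaves H = 3.
Determined: H=3. The other variables each still have more than one consistent value. That makes 1.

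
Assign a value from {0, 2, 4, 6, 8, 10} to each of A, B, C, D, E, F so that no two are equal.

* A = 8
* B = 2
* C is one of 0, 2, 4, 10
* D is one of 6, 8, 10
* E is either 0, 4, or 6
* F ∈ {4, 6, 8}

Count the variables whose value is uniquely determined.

2

A must be 8 (only option left). Remove 8 from D, F.
That leaves B = 2. Eliminate 2 elsewhere: C.
Determined: A=8, B=2. The other variables each still have more than one consistent value. That makes 2.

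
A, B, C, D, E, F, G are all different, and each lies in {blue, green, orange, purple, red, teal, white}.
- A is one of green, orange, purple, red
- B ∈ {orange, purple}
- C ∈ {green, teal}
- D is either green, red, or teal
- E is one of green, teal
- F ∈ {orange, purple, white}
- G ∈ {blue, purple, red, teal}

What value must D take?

Among the 7 variables, blue fits only G (and all 7 values in {blue, green, orange, purple, red, teal, white} must be used), so G = blue.
The 6 still-open variables together cover exactly {green, orange, purple, red, teal, white} — 6 values for 6 variables — and white appears only in F's list, so F = white.
The 2 variables C and E are confined to {green, teal}, which locks those values in; drop them from A, D.
So D = red.

red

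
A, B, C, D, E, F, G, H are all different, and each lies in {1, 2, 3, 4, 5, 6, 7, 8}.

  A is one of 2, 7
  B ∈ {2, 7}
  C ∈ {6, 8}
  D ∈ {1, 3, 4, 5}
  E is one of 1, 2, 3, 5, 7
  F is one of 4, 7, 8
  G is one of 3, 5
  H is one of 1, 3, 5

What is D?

4

Among the 8 variables, 6 fits only C (and all 8 values in {1, 2, 3, 4, 5, 6, 7, 8} must be used), so C = 6.
Among the 7 still-open variables, 8 fits only F (and all 7 values in {1, 2, 3, 4, 5, 7, 8} must be used), so F = 8.
The 6 still-open variables draw from only 6 values {1, 2, 3, 4, 5, 7}, so each is used; only D can be 4, hence D = 4.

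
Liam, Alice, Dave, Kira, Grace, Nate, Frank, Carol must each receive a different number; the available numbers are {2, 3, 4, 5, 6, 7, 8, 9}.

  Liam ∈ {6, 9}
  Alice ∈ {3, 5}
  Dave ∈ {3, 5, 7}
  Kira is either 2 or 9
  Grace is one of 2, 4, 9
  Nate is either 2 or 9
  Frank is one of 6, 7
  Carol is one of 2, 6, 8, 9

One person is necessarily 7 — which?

The 8 variables together cover exactly {2, 3, 4, 5, 6, 7, 8, 9} — 8 values for 8 variables — and 4 appears only in Grace's list, so Grace = 4.
The 7 still-open variables together cover exactly {2, 3, 5, 6, 7, 8, 9} — 7 values for 7 variables — and 8 appears only in Carol's list, so Carol = 8.
The 2 variables Kira and Nate are confined to {2, 9}, which locks those values in; drop them from Liam.
Liam's domain is down to {6}, so Liam = 6. So Frank can't be 6.
So 7 goes to Frank.

Frank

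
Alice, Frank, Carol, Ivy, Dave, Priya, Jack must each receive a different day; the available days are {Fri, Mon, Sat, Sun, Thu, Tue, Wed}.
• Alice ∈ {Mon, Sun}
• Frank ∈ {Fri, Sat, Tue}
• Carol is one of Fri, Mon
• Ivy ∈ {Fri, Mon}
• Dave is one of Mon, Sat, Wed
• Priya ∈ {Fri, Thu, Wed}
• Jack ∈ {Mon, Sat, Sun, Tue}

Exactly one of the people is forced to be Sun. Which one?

The 7 variables together cover exactly {Fri, Mon, Sat, Sun, Thu, Tue, Wed} — 7 values for 7 variables — and Thu appears only in Priya's list, so Priya = Thu.
Among the 6 still-open variables, Wed fits only Dave (and all 6 values in {Fri, Mon, Sat, Sun, Tue, Wed} must be used), so Dave = Wed.
The 2 variables Carol and Ivy are confined to {Fri, Mon}, which locks those values in; drop them from Alice, Frank, Jack.
So Sun goes to Alice.

Alice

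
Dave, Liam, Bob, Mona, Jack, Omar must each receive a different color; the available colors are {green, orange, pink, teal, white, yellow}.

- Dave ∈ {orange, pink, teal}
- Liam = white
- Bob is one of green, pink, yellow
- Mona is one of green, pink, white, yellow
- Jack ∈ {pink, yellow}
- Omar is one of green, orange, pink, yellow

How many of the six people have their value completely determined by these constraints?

3

Liam has just one choice, so Liam = white. Remove white from Mona.
The 5 still-open variables together cover exactly {green, orange, pink, teal, yellow} — 5 values for 5 variables — and teal appears only in Dave's list, so Dave = teal.
The 4 still-open variables together cover exactly {green, orange, pink, yellow} — 4 values for 4 variables — and orange appears only in Omar's list, so Omar = orange.
Determined: Dave=teal, Liam=white, Omar=orange. The other people each still have more than one consistent value. That makes 3.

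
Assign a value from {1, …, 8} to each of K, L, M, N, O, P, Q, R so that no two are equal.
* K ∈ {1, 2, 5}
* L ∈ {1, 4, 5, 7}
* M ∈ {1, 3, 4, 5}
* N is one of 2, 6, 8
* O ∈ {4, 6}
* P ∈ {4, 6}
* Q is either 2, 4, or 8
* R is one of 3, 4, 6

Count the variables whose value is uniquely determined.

Among the 8 variables, 7 fits only L (and all 8 values in {1, 2, 3, 4, 5, 6, 7, 8} must be used), so L = 7.
The 2 variables O and P are confined to {4, 6}, which locks those values in; drop them from M, N, Q, R.
R's domain is down to {3}, so R = 3. Remove 3 from M.
The 2 variables N and Q are confined to {2, 8}, which locks those values in; drop them from K.
Determined: L=7, R=3. The other variables each still have more than one consistent value. That makes 2.

2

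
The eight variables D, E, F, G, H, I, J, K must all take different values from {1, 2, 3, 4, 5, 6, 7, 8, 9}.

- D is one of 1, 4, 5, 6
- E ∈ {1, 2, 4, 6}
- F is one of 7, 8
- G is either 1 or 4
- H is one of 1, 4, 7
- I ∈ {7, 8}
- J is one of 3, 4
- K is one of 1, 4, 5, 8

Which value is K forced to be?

The 8 variables draw from only 8 values {1, 2, 3, 4, 5, 6, 7, 8}, so each is used; only E can be 2, hence E = 2.
The 7 still-open variables together cover exactly {1, 3, 4, 5, 6, 7, 8} — 7 values for 7 variables — and 3 appears only in J's list, so J = 3.
The 6 still-open variables together cover exactly {1, 4, 5, 6, 7, 8} — 6 values for 6 variables — and 6 appears only in D's list, so D = 6.
The 5 still-open variables together cover exactly {1, 4, 5, 7, 8} — 5 values for 5 variables — and 5 appears only in K's list, so K = 5.

5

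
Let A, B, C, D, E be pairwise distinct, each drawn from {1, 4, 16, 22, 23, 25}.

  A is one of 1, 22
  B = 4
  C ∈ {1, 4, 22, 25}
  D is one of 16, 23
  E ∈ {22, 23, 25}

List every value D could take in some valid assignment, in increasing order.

16, 23

B's domain is down to {4}, so B = 4. Remove 4 from C.
No further eliminations apply; D can still be any of 16, 23.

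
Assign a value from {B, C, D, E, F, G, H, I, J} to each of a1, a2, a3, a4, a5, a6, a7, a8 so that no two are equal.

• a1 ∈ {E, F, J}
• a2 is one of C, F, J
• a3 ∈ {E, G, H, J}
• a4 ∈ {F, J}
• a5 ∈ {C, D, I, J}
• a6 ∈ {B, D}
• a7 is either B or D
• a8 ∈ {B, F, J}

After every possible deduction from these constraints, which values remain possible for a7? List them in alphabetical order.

B, D

a6 and a7 share exactly the 2 values {B, D}; by pigeonhole those values go to them, so strike B, D from a5, a8.
a4 and a8 share exactly the 2 values {F, J}; by pigeonhole those values go to them, so strike F, J from a1, a2, a3, a5.
a1 must be E (only option left). So a3 can't be E.
a2 has just one choice, so a2 = C. Eliminate C elsewhere: a5.
a5's domain is down to {I}, so a5 = I.
No further eliminations apply; a7 can still be any of B, D.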